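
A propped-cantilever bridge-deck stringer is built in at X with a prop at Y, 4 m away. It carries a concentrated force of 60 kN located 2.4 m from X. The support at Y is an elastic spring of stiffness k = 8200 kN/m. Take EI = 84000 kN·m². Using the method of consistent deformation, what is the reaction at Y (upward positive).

R_Y = 17.51 kN

Remove the prop at Y; the released (primary) structure is a cantilever built in at X.
Deflection at Y on the released cantilever, summing each load's contribution:
  point load 60 at a = 2.4: Pa²(3L − a)/(6EI) = 553/EI
Flexibility coefficient — unit upward force at Y: δ_{YY} = L³/(3EI) = 21.33/EI.
With EI = 84000 kN·m²: δ_0 = 0.006583 m and δ_{YY} = 0.000254 m/kN.
Compatibility — the spring shortens by R_Y/k under the reaction it provides: δ_0 − R_Y·δ_{YY} = R_Y/k. With 1/k = 0.000122 m/kN, R_Y = δ_0 / (δ_{YY} + 1/k) = 0.006583 / (0.000254 + 0.000122) = 17.51 kN.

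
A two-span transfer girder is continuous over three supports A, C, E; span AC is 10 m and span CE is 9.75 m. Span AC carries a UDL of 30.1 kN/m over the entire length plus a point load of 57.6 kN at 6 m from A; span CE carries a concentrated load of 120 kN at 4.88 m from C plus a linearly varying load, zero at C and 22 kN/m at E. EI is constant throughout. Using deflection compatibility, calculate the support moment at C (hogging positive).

Release continuity at C by inserting a hinge; the redundant is the internal moment M_C. The primary structure is two simply-supported spans AC and CE.
Rotations at C on the released spans (each span's end-slope, ×1/EI):
  span AC: UDL 30.1: wL³/(24EI) = 1254/EI
  span AC: point load 57.6 at a = 6: Pab(L + a)/(6LEI) = 368.6/EI
  span CE: point load 120 at a = 4.88: Pab(L + b)/(6LEI) = 712.7/EI
  span CE: triangular load, peak 22: 7w₀L³/(360EI) = 396.5/EI
  relative rotation θ_0 = (1623 + 1109)/EI = 2732/EI
A unit hogging moment at C produces rotation L₁/(3EI) + L₂/(3EI) = 6.583/EI.
Compatibility: M_C·(L₁+L₂)/(3EI) = θ_0, giving M_C = 415 kN·m (hogging).

M_C = 415 kN·m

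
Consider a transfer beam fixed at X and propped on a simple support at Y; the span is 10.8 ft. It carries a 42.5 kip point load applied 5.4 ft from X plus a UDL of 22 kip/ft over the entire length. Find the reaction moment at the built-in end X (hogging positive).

Release the roller at Y. Primary structure: cantilever fixed at X.
Downward deflection at the released point Y due to the loads:
  point load 42.5 at a = 5.4: Pa²(3L − a)/(6EI) = 5577/EI
  UDL 22: wL⁴/(8EI) = 37413/EI
  δ_0 = 42990/EI
Flexibility coefficient — unit upward force at Y: δ_{YY} = L³/(3EI) = 419.9/EI.
The prop prevents deflection at Y: R_Y = δ_0/δ_{YY} = 42990/419.9 = 102.4 kip.
Moment equilibrium about X: M_X = Σ(load moments about X) − R_Y·L = 1513 − 102.4×10.8 = 406.8 kip·ft.

M_X = 406.8 kip·ft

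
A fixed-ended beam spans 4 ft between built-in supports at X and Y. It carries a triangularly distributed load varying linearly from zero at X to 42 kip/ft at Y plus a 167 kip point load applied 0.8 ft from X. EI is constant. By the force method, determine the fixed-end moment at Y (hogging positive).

M_Y = 54.98 kip·ft

Take the two fixed-end moments M_X, M_Y as redundants; the released structure is the simple span XY.
End rotations of the released simple span under the applied load (×1/EI):
  at X: triangular load, peak 42: 7w₀L³/(360EI) = 52.27/EI
  at Y: triangular load, peak 42: w₀L³/(45EI) = 59.73/EI
  at X: point load 167 at a = 0.8: Pab(L + b)/(6LEI) = 128.3/EI
  at Y: point load 167 at a = 0.8: Pab(L + a)/(6LEI) = 85.5/EI
  θ_X0 = 180.5/EI,  θ_Y0 = 145.2/EI
Flexibility coefficients: a unit moment at one end gives L/(3EI) there and L/(6EI) at the far end, so f₁₁ = f₂₂ = 1.333/EI and f₁₂ = f₂₁ = 0.6667/EI.
Compatibility — zero rotation at each built-in end:
  1.333 M_X + 0.6667 M_Y = 180.5
  0.6667 M_X + 1.333 M_Y = 145.2
Solving the pair gives M_X = 107.9 kip·ft and M_Y = 54.98 kip·ft (hogging).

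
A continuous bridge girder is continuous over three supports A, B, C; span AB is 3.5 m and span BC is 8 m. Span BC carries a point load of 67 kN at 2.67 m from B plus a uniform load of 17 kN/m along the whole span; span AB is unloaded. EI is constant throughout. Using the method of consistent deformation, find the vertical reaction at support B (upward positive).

Release continuity at B by inserting a hinge; the redundant is the internal moment M_B. The primary structure is two simply-supported spans AB and BC.
End slopes at the hinge B, treating each span as simply supported:
  span BC: point load 67 at a = 2.67: Pab(L + b)/(6LEI) = 264.8/EI
  span BC: UDL 17: wL³/(24EI) = 362.7/EI
  relative rotation θ_0 = (0 + 627.5)/EI = 627.5/EI
A unit hogging moment at B produces rotation L₁/(3EI) + L₂/(3EI) = 3.833/EI.
Slope continuity at B: θ_0 = M_B·3.833/EI, so M_B = 627.5/3.833 = 163.7 kN·m (hogging).
Span AB, ΣM about A with M_B applied at B: R_B^{AB}·3.5 = 0 + 163.7, so R_B^{AB} = 46.77 kN and R_A = 0 − 46.77 = -46.77 kN.
Span BC, ΣM about C: R_B^{BC}·8 = 901.1 + 163.7, so R_B^{BC} = 133.1 kN and R_C = 203 − 133.1 = 69.9 kN.
R_B = 46.77 + 133.1 = 179.9 kN.

R_B = 179.9 kN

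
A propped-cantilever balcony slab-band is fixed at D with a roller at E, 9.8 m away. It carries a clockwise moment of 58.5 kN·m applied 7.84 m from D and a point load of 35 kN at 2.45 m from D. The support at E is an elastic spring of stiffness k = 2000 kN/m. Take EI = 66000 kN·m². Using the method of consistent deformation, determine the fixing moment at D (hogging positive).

M_D = 41.36 kN·m

Remove the prop at E; the released (primary) structure is a cantilever built in at D.
Downward deflection at the released point E due to the loads:
  clockwise couple 58.5 at a = 7.84: M₀a(2L − a)/(2EI) = 2697/EI
  point load 35 at a = 2.45: Pa²(3L − a)/(6EI) = 943.6/EI
  δ_0 = 3640/EI
Tip deflection under a unit load at E: L³/(3EI) = 313.7/EI.
With EI = 66000 kN·m²: δ_0 = 0.055158 m and δ_{EE} = 0.004753 m/kN.
Compatibility — the spring shortens by R_E/k under the reaction it provides: δ_0 − R_E·δ_{EE} = R_E/k. With 1/k = 0.0005 m/kN, R_E = δ_0 / (δ_{EE} + 1/k) = 0.055158 / (0.004753 + 0.0005) = 10.5 kN.
Moment equilibrium about D: M_D = Σ(load moments about D) − R_E·L = 144.2 − 10.5×9.8 = 41.36 kN·m.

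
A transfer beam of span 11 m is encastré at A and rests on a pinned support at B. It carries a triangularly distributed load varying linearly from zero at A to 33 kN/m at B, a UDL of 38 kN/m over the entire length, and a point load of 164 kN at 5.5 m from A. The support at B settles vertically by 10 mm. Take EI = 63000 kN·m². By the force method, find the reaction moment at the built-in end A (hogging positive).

Choose R_B as the redundant. The primary structure is the cantilever fixed at A.
Deflection at B on the released cantilever, summing each load's contribution:
  triangular load, peak 33 at the free end: 11w₀L⁴/(120EI) = 44289/EI
  UDL 38: wL⁴/(8EI) = 69545/EI
  point load 164 at a = 5.5: Pa²(3L − a)/(6EI) = 22738/EI
  δ_0 = 136572/EI
Tip deflection under a unit load at B: L³/(3EI) = 443.7/EI.
With EI = 63000 kN·m²: δ_0 = 2.1678 m and δ_{BB} = 0.007042 m/kN.
Compatibility — the beam at B must follow the support down by 0.01 m: δ_0 − R_B·δ_{BB} = 0.01, so R_B = (2.1678 − 0.01)/0.007042 = 306.4 kN.
Moment equilibrium about A: M_A = Σ(load moments about A) − R_B·L = 4532 − 306.4×11 = 1162 kN·m.

M_A = 1162 kN·m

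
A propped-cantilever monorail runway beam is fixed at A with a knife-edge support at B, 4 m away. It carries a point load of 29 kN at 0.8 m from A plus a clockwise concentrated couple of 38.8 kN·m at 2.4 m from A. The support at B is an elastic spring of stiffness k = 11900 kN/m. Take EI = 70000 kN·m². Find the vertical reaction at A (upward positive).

R_A = 18.15 kN

Choose R_B as the redundant. The primary structure is the cantilever fixed at A.
Primary-structure tip deflection at B by superposition:
  point load 29 at a = 0.8: Pa²(3L − a)/(6EI) = 34.65/EI
  clockwise couple 38.8 at a = 2.4: M₀a(2L − a)/(2EI) = 260.7/EI
  δ_0 = 295.4/EI
Flexibility coefficient — unit upward force at B: δ_{BB} = L³/(3EI) = 21.33/EI.
With EI = 70000 kN·m²: δ_0 = 0.00422 m and δ_{BB} = 0.000305 m/kN.
Compatibility — the spring shortens by R_B/k under the reaction it provides: δ_0 − R_B·δ_{BB} = R_B/k. With 1/k = 0.000084 m/kN, R_B = δ_0 / (δ_{BB} + 1/k) = 0.00422 / (0.000305 + 0.000084) = 10.85 kN.
Vertical equilibrium: R_A = ΣP − R_B = 29 − 10.85 = 18.15 kN.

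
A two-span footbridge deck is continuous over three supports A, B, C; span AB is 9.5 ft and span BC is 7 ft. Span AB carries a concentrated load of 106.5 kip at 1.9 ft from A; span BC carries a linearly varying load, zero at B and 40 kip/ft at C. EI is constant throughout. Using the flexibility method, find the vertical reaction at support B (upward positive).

R_B = 93.88 kip

Release continuity at B by inserting a hinge; the redundant is the internal moment M_B. The primary structure is two simply-supported spans AB and BC.
Discontinuity in slope at B on the released structure — sum the simple-span end rotations:
  span AB: point load 106.5 at a = 1.9: Pab(L + a)/(6LEI) = 307.6/EI
  span BC: triangular load, peak 40: 7w₀L³/(360EI) = 266.8/EI
  relative rotation θ_0 = (307.6 + 266.8)/EI = 574.3/EI
A unit hogging moment at B produces rotation L₁/(3EI) + L₂/(3EI) = 5.5/EI.
Compatibility: M_B·(L₁+L₂)/(3EI) = θ_0, giving M_B = 104.4 kip·ft (hogging).
Span AB, ΣM about A with M_B applied at B: R_B^{AB}·9.5 = 202.3 + 104.4, so R_B^{AB} = 32.29 kip and R_A = 106.5 − 32.29 = 74.21 kip.
Span BC, ΣM about C: R_B^{BC}·7 = 326.7 + 104.4, so R_B^{BC} = 61.58 kip and R_C = 140 − 61.58 = 78.42 kip.
R_B = 32.29 + 61.58 = 93.88 kip.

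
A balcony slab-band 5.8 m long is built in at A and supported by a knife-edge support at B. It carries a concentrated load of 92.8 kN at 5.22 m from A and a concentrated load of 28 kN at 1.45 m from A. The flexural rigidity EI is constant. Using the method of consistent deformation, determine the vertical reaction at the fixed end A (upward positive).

R_A = 39.47 kN

Release the roller at B. Primary structure: cantilever fixed at A.
Free-end deflection of the primary structure under the applied loading (downward +):
  point load 92.8 at a = 5.22: Pa²(3L − a)/(6EI) = 5133/EI
  point load 28 at a = 1.45: Pa²(3L − a)/(6EI) = 156.5/EI
  δ_0 = 5290/EI
Tip deflection under a unit load at B: L³/(3EI) = 65.04/EI.
The prop prevents deflection at B: R_B = δ_0/δ_{BB} = 5290/65.04 = 81.33 kN.
Vertical equilibrium: R_A = ΣP − R_B = 120.8 − 81.33 = 39.47 kN.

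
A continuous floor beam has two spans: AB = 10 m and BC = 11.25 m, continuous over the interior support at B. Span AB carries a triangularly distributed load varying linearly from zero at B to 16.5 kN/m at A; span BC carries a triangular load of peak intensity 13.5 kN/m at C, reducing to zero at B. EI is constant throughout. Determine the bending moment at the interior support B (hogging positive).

M_B = 98.06 kN·m

Release continuity at B by inserting a hinge; the redundant is the internal moment M_B. The primary structure is two simply-supported spans AB and BC.
Rotations at B on the released spans (each span's end-slope, ×1/EI):
  span AB: triangular load, peak 16.5: 7w₀L³/(360EI) = 320.8/EI
  span BC: triangular load, peak 13.5: 7w₀L³/(360EI) = 373.8/EI
  relative rotation θ_0 = (320.8 + 373.8)/EI = 694.6/EI
A unit hogging moment at B produces rotation L₁/(3EI) + L₂/(3EI) = 7.083/EI.
Slope continuity at B: θ_0 = M_B·7.083/EI, so M_B = 694.6/7.083 = 98.06 kN·m (hogging).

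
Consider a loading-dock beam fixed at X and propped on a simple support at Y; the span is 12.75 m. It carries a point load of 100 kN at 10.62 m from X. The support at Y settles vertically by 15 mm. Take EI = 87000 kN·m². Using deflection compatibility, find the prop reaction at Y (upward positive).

Choose R_Y as the redundant. The primary structure is the cantilever fixed at X.
Free-end deflection of the primary structure under the applied loading (downward +):
  point load 100 at a = 10.62: Pa²(3L − a)/(6EI) = 51937/EI
Flexibility coefficient — unit upward force at Y: δ_{YY} = L³/(3EI) = 690.9/EI.
With EI = 87000 kN·m²: δ_0 = 0.59698 m and δ_{YY} = 0.007941 m/kN.
Compatibility — the beam at Y must follow the support down by 0.015 m: δ_0 − R_Y·δ_{YY} = 0.015, so R_Y = (0.59698 − 0.015)/0.007941 = 73.29 kN.

R_Y = 73.29 kN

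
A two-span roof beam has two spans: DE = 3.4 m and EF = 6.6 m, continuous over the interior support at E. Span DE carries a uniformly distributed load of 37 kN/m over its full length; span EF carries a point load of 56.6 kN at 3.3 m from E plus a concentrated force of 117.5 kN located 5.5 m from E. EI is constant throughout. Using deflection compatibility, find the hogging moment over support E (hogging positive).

Release continuity at E by inserting a hinge; the redundant is the internal moment M_E. The primary structure is two simply-supported spans DE and EF.
End slopes at the hinge E, treating each span as simply supported:
  span DE: UDL 37: wL³/(24EI) = 60.59/EI
  span EF: point load 56.6 at a = 3.3: Pab(L + b)/(6LEI) = 154.1/EI
  span EF: point load 117.5 at a = 5.5: Pab(L + b)/(6LEI) = 138.2/EI
  relative rotation θ_0 = (60.59 + 292.3)/EI = 352.9/EI
A unit hogging moment at E produces rotation L₁/(3EI) + L₂/(3EI) = 3.333/EI.
Slope continuity at E: θ_0 = M_E·3.333/EI, so M_E = 352.9/3.333 = 105.9 kN·m (hogging).

M_E = 105.9 kN·m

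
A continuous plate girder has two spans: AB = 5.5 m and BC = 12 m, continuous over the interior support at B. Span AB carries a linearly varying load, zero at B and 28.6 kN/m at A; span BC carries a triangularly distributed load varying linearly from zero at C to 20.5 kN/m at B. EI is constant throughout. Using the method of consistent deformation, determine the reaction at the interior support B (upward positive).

Release continuity at B by inserting a hinge; the redundant is the internal moment M_B. The primary structure is two simply-supported spans AB and BC.
End slopes at the hinge B, treating each span as simply supported:
  span AB: triangular load, peak 28.6: 7w₀L³/(360EI) = 92.52/EI
  span BC: triangular load, peak 20.5: w₀L³/(45EI) = 787.2/EI
  relative rotation θ_0 = (92.52 + 787.2)/EI = 879.7/EI
A unit hogging moment at B produces rotation L₁/(3EI) + L₂/(3EI) = 5.833/EI.
Slope continuity at B: θ_0 = M_B·5.833/EI, so M_B = 879.7/5.833 = 150.8 kN·m (hogging).
Span AB, ΣM about A with M_B applied at B: R_B^{AB}·5.5 = 144.2 + 150.8, so R_B^{AB} = 53.64 kN and R_A = 78.65 − 53.64 = 25.01 kN.
Span BC, ΣM about C: R_B^{BC}·12 = 984 + 150.8, so R_B^{BC} = 94.57 kN and R_C = 123 − 94.57 = 28.43 kN.
R_B = 53.64 + 94.57 = 148.2 kN.

R_B = 148.2 kN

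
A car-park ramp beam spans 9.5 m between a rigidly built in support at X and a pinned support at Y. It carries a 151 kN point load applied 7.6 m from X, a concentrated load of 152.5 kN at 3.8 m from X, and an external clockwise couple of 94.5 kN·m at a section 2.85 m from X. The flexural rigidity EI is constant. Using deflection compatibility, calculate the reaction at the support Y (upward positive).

Remove the prop at Y; the released (primary) structure is a cantilever built in at X.
Free-end deflection of the primary structure under the applied loading (downward +):
  point load 151 at a = 7.6: Pa²(3L − a)/(6EI) = 30381/EI
  point load 152.5 at a = 3.8: Pa²(3L − a)/(6EI) = 9065/EI
  clockwise couple 94.5 at a = 2.85: M₀a(2L − a)/(2EI) = 2175/EI
  δ_0 = 41621/EI
Tip deflection under a unit load at Y: L³/(3EI) = 285.8/EI.
The prop prevents deflection at Y: R_Y = δ_0/δ_{YY} = 41621/285.8 = 145.6 kN.

R_Y = 145.6 kN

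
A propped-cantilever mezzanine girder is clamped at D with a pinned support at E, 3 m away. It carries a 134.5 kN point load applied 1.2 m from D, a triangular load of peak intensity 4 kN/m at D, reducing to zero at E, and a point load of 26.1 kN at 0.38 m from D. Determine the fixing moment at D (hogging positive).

Choose R_E as the redundant. The primary structure is the cantilever fixed at D.
Free-end deflection of the primary structure under the applied loading (downward +):
  point load 134.5 at a = 1.2: Pa²(3L − a)/(6EI) = 251.8/EI
  triangular load, peak 4 at the fixed end: w₀L⁴/(30EI) = 10.8/EI
  point load 26.1 at a = 0.38: Pa²(3L − a)/(6EI) = 5.415/EI
  δ_0 = 268/EI
Flexibility coefficient — unit upward force at E: δ_{EE} = L³/(3EI) = 9/EI.
The prop prevents deflection at E: R_E = δ_0/δ_{EE} = 268/9 = 29.78 kN.
Moment equilibrium about D: M_D = Σ(load moments about D) − R_E·L = 177.3 − 29.78×3 = 87.99 kN·m.

M_D = 87.99 kN·m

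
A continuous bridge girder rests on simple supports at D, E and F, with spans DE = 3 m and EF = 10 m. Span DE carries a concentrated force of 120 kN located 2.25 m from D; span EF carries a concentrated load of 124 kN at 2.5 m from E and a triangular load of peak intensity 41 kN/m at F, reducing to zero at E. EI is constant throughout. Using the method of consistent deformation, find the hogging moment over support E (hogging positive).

Release continuity at E by inserting a hinge; the redundant is the internal moment M_E. The primary structure is two simply-supported spans DE and EF.
Discontinuity in slope at E on the released structure — sum the simple-span end rotations:
  span DE: point load 120 at a = 2.25: Pab(L + a)/(6LEI) = 59.06/EI
  span EF: point load 124 at a = 2.5: Pab(L + b)/(6LEI) = 678.1/EI
  span EF: triangular load, peak 41: 7w₀L³/(360EI) = 797.2/EI
  relative rotation θ_0 = (59.06 + 1475)/EI = 1534/EI
A unit hogging moment at E produces rotation L₁/(3EI) + L₂/(3EI) = 4.333/EI.
Compatibility: M_E·(L₁+L₂)/(3EI) = θ_0, giving M_E = 354.1 kN·m (hogging).

M_E = 354.1 kN·m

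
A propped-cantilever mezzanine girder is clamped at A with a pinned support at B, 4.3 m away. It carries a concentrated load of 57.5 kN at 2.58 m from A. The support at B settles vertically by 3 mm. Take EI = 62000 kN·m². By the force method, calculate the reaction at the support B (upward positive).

Release the roller at B. Primary structure: cantilever fixed at A.
Free-end deflection of the primary structure under the applied loading (downward +):
  point load 57.5 at a = 2.58: Pa²(3L − a)/(6EI) = 658.3/EI
Flexibility coefficient — unit upward force at B: δ_{BB} = L³/(3EI) = 26.5/EI.
With EI = 62000 kN·m²: δ_0 = 0.010618 m and δ_{BB} = 0.000427 m/kN.
Compatibility — the beam at B must follow the support down by 0.003 m: δ_0 − R_B·δ_{BB} = 0.003, so R_B = (0.010618 − 0.003)/0.000427 = 17.82 kN.

R_B = 17.82 kN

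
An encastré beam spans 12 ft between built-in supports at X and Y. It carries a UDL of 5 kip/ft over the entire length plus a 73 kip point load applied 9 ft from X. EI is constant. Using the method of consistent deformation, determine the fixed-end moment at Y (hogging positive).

Release both end moments; the primary structure is a simply-supported span XY with redundants M_X and M_Y.
Simple-span end rotations at X and Y under the given loads:
  at X: UDL 5: wL³/(24EI) = 360/EI
  at Y: UDL 5: wL³/(24EI) = 360/EI
  at X: point load 73 at a = 9: Pab(L + b)/(6LEI) = 410.6/EI
  at Y: point load 73 at a = 9: Pab(L + a)/(6LEI) = 574.9/EI
  θ_X0 = 770.6/EI,  θ_Y0 = 934.9/EI
Flexibility coefficients: a unit moment at one end gives L/(3EI) there and L/(6EI) at the far end, so f₁₁ = f₂₂ = 4/EI and f₁₂ = f₂₁ = 2/EI.
Compatibility — zero rotation at each built-in end:
  4 M_X + 2 M_Y = 770.6
  2 M_X + 4 M_Y = 934.9
Solving the pair gives M_X = 101.1 kip·ft and M_Y = 183.2 kip·ft (hogging).

M_Y = 183.2 kip·ft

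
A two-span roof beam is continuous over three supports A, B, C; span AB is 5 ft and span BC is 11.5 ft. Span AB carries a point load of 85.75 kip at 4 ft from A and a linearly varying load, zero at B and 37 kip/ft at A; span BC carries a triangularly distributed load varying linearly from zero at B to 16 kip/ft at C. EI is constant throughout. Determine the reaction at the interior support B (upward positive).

Insert a hinge at B; M_B is the redundant, and each span becomes simply supported.
End slopes at the hinge B, treating each span as simply supported:
  span AB: point load 85.75 at a = 4: Pab(L + a)/(6LEI) = 102.9/EI
  span AB: triangular load, peak 37: 7w₀L³/(360EI) = 89.93/EI
  span BC: triangular load, peak 16: 7w₀L³/(360EI) = 473.2/EI
  relative rotation θ_0 = (192.8 + 473.2)/EI = 666/EI
A unit hogging moment at B produces rotation L₁/(3EI) + L₂/(3EI) = 5.5/EI.
Compatibility: M_B·(L₁+L₂)/(3EI) = θ_0, giving M_B = 121.1 kip·ft (hogging).
Span AB, ΣM about A with M_B applied at B: R_B^{AB}·5 = 497.2 + 121.1, so R_B^{AB} = 123.7 kip and R_A = 178.2 − 123.7 = 54.6 kip.
Span BC, ΣM about C: R_B^{BC}·11.5 = 352.7 + 121.1, so R_B^{BC} = 41.2 kip and R_C = 92 − 41.2 = 50.8 kip.
R_B = 123.7 + 41.2 = 164.8 kip.

R_B = 164.8 kip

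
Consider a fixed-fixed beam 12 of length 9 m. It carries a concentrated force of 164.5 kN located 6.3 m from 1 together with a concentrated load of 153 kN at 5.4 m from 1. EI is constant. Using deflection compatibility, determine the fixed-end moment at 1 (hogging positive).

Release both end moments; the primary structure is a simply-supported span 12 with redundants M_1 and M_2.
On the primary (simply-supported) span, the end slopes from the loading are:
  at 1: point load 164.5 at a = 6.3: Pab(L + b)/(6LEI) = 606.3/EI
  at 2: point load 164.5 at a = 6.3: Pab(L + a)/(6LEI) = 792.8/EI
  at 1: point load 153 at a = 5.4: Pab(L + b)/(6LEI) = 694/EI
  at 2: point load 153 at a = 5.4: Pab(L + a)/(6LEI) = 793.2/EI
  θ_10 = 1300/EI,  θ_20 = 1586/EI
Flexibility coefficients: a unit moment at one end gives L/(3EI) there and L/(6EI) at the far end, so f₁₁ = f₂₂ = 3/EI and f₁₂ = f₂₁ = 1.5/EI.
Compatibility — zero rotation at each built-in end:
  3 M_1 + 1.5 M_2 = 1300
  1.5 M_1 + 3 M_2 = 1586
Solving the pair gives M_1 = 225.5 kN·m and M_2 = 415.9 kN·m (hogging).

M_1 = 225.5 kN·m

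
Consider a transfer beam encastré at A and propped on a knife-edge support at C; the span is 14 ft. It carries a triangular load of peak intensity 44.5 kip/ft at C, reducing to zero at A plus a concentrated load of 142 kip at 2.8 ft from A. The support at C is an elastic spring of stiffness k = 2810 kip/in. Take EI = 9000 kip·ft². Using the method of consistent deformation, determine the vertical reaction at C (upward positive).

Release the roller at C. Primary structure: cantilever fixed at A.
Free-end deflection of the primary structure under the applied loading (downward +):
  triangular load, peak 44.5 at the free end: 11w₀L⁴/(120EI) = 156705/EI
  point load 142 at a = 2.8: Pa²(3L − a)/(6EI) = 7273/EI
  δ_0 = 163979/EI
Tip deflection under a unit load at C: L³/(3EI) = 914.7/EI.
With EI = 9000 kip·ft²: δ_0 = 18.22 ft and δ_{CC} = 0.10163 ft/kip.
Compatibility — the spring shortens by R_C/k under the reaction it provides: δ_0 − R_C·δ_{CC} = R_C/k. With 1/k = 1/(2810×12) ft/kip = 0.00003 ft/kip, R_C = δ_0 / (δ_{CC} + 1/k) = 18.22 / (0.10163 + 0.00003) = 179.2 kip.

R_C = 179.2 kip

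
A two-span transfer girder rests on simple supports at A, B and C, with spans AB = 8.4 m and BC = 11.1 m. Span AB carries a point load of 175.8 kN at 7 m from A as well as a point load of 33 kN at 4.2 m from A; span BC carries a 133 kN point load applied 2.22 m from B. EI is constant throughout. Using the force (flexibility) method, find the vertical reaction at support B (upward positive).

R_B = 316.3 kN

Insert a hinge at B; M_B is the redundant, and each span becomes simply supported.
Discontinuity in slope at B on the released structure — sum the simple-span end rotations:
  span AB: point load 175.8 at a = 7: Pab(L + a)/(6LEI) = 526.4/EI
  span AB: point load 33 at a = 4.2: Pab(L + a)/(6LEI) = 145.5/EI
  span BC: point load 133 at a = 2.22: Pab(L + b)/(6LEI) = 786.6/EI
  relative rotation θ_0 = (672 + 786.6)/EI = 1459/EI
A unit hogging moment at B produces rotation L₁/(3EI) + L₂/(3EI) = 6.5/EI.
Compatibility: M_B·(L₁+L₂)/(3EI) = θ_0, giving M_B = 224.4 kN·m (hogging).
Span AB, ΣM about A with M_B applied at B: R_B^{AB}·8.4 = 1369 + 224.4, so R_B^{AB} = 189.7 kN and R_A = 208.8 − 189.7 = 19.09 kN.
Span BC, ΣM about C: R_B^{BC}·11.1 = 1181 + 224.4, so R_B^{BC} = 126.6 kN and R_C = 133 − 126.6 = 6.385 kN.
R_B = 189.7 + 126.6 = 316.3 kN.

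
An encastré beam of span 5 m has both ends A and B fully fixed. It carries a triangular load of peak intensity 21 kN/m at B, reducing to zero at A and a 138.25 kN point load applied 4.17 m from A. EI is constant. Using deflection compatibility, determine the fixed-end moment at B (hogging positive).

M_B = 106.1 kN·m

Release both end moments; the primary structure is a simply-supported span AB with redundants M_A and M_B.
Simple-span end rotations at A and B under the given loads:
  at A: triangular load, peak 21: 7w₀L³/(360EI) = 51.04/EI
  at B: triangular load, peak 21: w₀L³/(45EI) = 58.33/EI
  at A: point load 138.25 at a = 4.17: Pab(L + b)/(6LEI) = 92.99/EI
  at B: point load 138.25 at a = 4.17: Pab(L + a)/(6LEI) = 146.3/EI
  θ_A0 = 144/EI,  θ_B0 = 204.6/EI
Flexibility coefficients: a unit moment at one end gives L/(3EI) there and L/(6EI) at the far end, so f₁₁ = f₂₂ = 1.667/EI and f₁₂ = f₂₁ = 0.8333/EI.
Compatibility — zero rotation at each built-in end:
  1.667 M_A + 0.8333 M_B = 144
  0.8333 M_A + 1.667 M_B = 204.6
Solving the pair gives M_A = 33.39 kN·m and M_B = 106.1 kN·m (hogging).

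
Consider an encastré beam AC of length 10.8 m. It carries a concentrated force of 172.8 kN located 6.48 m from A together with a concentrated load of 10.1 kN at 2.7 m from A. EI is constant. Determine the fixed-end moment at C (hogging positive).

Take the two fixed-end moments M_A, M_C as redundants; the released structure is the simple span AC.
On the primary (simply-supported) span, the end slopes from the loading are:
  at A: point load 172.8 at a = 6.48: Pab(L + b)/(6LEI) = 1129/EI
  at C: point load 172.8 at a = 6.48: Pab(L + a)/(6LEI) = 1290/EI
  at A: point load 10.1 at a = 2.7: Pab(L + b)/(6LEI) = 64.43/EI
  at C: point load 10.1 at a = 2.7: Pab(L + a)/(6LEI) = 46.02/EI
  θ_A0 = 1193/EI,  θ_C0 = 1336/EI
Flexibility coefficients: a unit moment at one end gives L/(3EI) there and L/(6EI) at the far end, so f₁₁ = f₂₂ = 3.6/EI and f₁₂ = f₂₁ = 1.8/EI.
Compatibility — zero rotation at each built-in end:
  3.6 M_A + 1.8 M_C = 1193
  1.8 M_A + 3.6 M_C = 1336
Solving the pair gives M_A = 194.5 kN·m and M_C = 273.9 kN·m (hogging).

M_C = 273.9 kN·m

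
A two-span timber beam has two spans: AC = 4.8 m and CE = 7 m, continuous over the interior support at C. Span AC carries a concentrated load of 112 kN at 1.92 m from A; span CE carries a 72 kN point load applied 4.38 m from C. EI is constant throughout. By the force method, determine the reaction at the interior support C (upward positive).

R_C = 101.5 kN

Insert a hinge at C; M_C is the redundant, and each span becomes simply supported.
Rotations at C on the released spans (each span's end-slope, ×1/EI):
  span AC: point load 112 at a = 1.92: Pab(L + a)/(6LEI) = 144.5/EI
  span CE: point load 72 at a = 4.38: Pab(L + b)/(6LEI) = 189.2/EI
  relative rotation θ_0 = (144.5 + 189.2)/EI = 333.8/EI
A unit hogging moment at C produces rotation L₁/(3EI) + L₂/(3EI) = 3.933/EI.
Compatibility: M_C·(L₁+L₂)/(3EI) = θ_0, giving M_C = 84.85 kN·m (hogging).
Span AC, ΣM about A with M_C applied at C: R_C^{AC}·4.8 = 215 + 84.85, so R_C^{AC} = 62.48 kN and R_A = 112 − 62.48 = 49.52 kN.
Span CE, ΣM about E: R_C^{CE}·7 = 188.6 + 84.85, so R_C^{CE} = 39.07 kN and R_E = 72 − 39.07 = 32.93 kN.
R_C = 62.48 + 39.07 = 101.5 kN.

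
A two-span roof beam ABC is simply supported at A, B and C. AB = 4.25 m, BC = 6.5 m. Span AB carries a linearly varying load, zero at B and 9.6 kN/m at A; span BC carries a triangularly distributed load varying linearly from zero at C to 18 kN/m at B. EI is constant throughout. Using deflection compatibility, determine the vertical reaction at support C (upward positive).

Release continuity at B by inserting a hinge; the redundant is the internal moment M_B. The primary structure is two simply-supported spans AB and BC.
Discontinuity in slope at B on the released structure — sum the simple-span end rotations:
  span AB: triangular load, peak 9.6: 7w₀L³/(360EI) = 14.33/EI
  span BC: triangular load, peak 18: w₀L³/(45EI) = 109.8/EI
  relative rotation θ_0 = (14.33 + 109.8)/EI = 124.2/EI
A unit hogging moment at B produces rotation L₁/(3EI) + L₂/(3EI) = 3.583/EI.
Slope continuity at B: θ_0 = M_B·3.583/EI, so M_B = 124.2/3.583 = 34.65 kN·m (hogging).
Span BC, ΣM about C: R_B^{BC}·6.5 = 253.5 + 34.65, so R_B^{BC} = 44.33 kN and R_C = 58.5 − 44.33 = 14.17 kN.

R_C = 14.17 kN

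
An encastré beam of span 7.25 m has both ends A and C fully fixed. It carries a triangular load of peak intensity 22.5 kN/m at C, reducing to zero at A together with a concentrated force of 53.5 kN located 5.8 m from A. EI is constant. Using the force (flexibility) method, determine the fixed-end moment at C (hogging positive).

M_C = 108.8 kN·m

Release both end moments; the primary structure is a simply-supported span AC with redundants M_A and M_C.
Simple-span end rotations at A and C under the given loads:
  at A: triangular load, peak 22.5: 7w₀L³/(360EI) = 166.7/EI
  at C: triangular load, peak 22.5: w₀L³/(45EI) = 190.5/EI
  at A: point load 53.5 at a = 5.8: Pab(L + b)/(6LEI) = 89.99/EI
  at C: point load 53.5 at a = 5.8: Pab(L + a)/(6LEI) = 135/EI
  θ_A0 = 256.7/EI,  θ_C0 = 325.5/EI
Flexibility coefficients: a unit moment at one end gives L/(3EI) there and L/(6EI) at the far end, so f₁₁ = f₂₂ = 2.417/EI and f₁₂ = f₂₁ = 1.208/EI.
Compatibility — zero rotation at each built-in end:
  2.417 M_A + 1.208 M_C = 256.7
  1.208 M_A + 2.417 M_C = 325.5
Solving the pair gives M_A = 51.83 kN·m and M_C = 108.8 kN·m (hogging).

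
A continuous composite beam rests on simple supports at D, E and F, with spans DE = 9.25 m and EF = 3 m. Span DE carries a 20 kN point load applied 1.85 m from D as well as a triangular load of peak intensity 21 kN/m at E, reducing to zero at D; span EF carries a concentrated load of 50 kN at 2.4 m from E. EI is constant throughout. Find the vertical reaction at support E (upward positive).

Insert a hinge at E; M_E is the redundant, and each span becomes simply supported.
End slopes at the hinge E, treating each span as simply supported:
  span DE: point load 20 at a = 1.85: Pab(L + a)/(6LEI) = 54.76/EI
  span DE: triangular load, peak 21: w₀L³/(45EI) = 369.3/EI
  span EF: point load 50 at a = 2.4: Pab(L + b)/(6LEI) = 14.4/EI
  relative rotation θ_0 = (424.1 + 14.4)/EI = 438.5/EI
A unit hogging moment at E produces rotation L₁/(3EI) + L₂/(3EI) = 4.083/EI.
Slope continuity at E: θ_0 = M_E·4.083/EI, so M_E = 438.5/4.083 = 107.4 kN·m (hogging).
Span DE, ΣM about D with M_E applied at E: R_E^{DE}·9.25 = 635.9 + 107.4, so R_E^{DE} = 80.36 kN and R_D = 117.1 − 80.36 = 36.77 kN.
Span EF, ΣM about F: R_E^{EF}·3 = 30 + 107.4, so R_E^{EF} = 45.8 kN and R_F = 50 − 45.8 = 4.204 kN.
R_E = 80.36 + 45.8 = 126.2 kN.

R_E = 126.2 kN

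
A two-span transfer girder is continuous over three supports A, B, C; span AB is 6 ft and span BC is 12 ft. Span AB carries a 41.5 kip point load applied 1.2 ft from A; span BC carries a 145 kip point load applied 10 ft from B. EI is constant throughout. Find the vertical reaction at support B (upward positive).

R_B = 57.95 kip

Insert a hinge at B; M_B is the redundant, and each span becomes simply supported.
Discontinuity in slope at B on the released structure — sum the simple-span end rotations:
  span AB: point load 41.5 at a = 1.2: Pab(L + a)/(6LEI) = 47.81/EI
  span BC: point load 145 at a = 10: Pab(L + b)/(6LEI) = 563.9/EI
  relative rotation θ_0 = (47.81 + 563.9)/EI = 611.7/EI
A unit hogging moment at B produces rotation L₁/(3EI) + L₂/(3EI) = 6/EI.
Compatibility: M_B·(L₁+L₂)/(3EI) = θ_0, giving M_B = 101.9 kip·ft (hogging).
Span AB, ΣM about A with M_B applied at B: R_B^{AB}·6 = 49.8 + 101.9, so R_B^{AB} = 25.29 kip and R_A = 41.5 − 25.29 = 16.21 kip.
Span BC, ΣM about C: R_B^{BC}·12 = 290 + 101.9, so R_B^{BC} = 32.66 kip and R_C = 145 − 32.66 = 112.3 kip.
R_B = 25.29 + 32.66 = 57.95 kip.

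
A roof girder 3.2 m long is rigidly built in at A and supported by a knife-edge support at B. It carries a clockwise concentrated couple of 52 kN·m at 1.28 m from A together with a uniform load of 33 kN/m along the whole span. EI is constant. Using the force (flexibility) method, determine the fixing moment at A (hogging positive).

M_A = 44.32 kN·m

Choose R_B as the redundant. The primary structure is the cantilever fixed at A.
Downward deflection at the released point B due to the loads:
  clockwise couple 52 at a = 1.28: M₀a(2L − a)/(2EI) = 170.4/EI
  UDL 33: wL⁴/(8EI) = 432.5/EI
  δ_0 = 602.9/EI
Flexibility coefficient — unit upward force at B: δ_{BB} = L³/(3EI) = 10.92/EI.
The prop prevents deflection at B: R_B = δ_0/δ_{BB} = 602.9/10.92 = 55.2 kN.
Moment equilibrium about A: M_A = Σ(load moments about A) − R_B·L = 221 − 55.2×3.2 = 44.32 kN·m.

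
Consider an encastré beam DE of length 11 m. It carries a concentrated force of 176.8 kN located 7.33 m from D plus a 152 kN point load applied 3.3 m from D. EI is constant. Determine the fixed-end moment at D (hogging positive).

M_D = 390 kN·m

Take the two fixed-end moments M_D, M_E as redundants; the released structure is the simple span DE.
Simple-span end rotations at D and E under the given loads:
  at D: point load 176.8 at a = 7.33: Pab(L + b)/(6LEI) = 1057/EI
  at E: point load 176.8 at a = 7.33: Pab(L + a)/(6LEI) = 1321/EI
  at D: point load 152 at a = 3.3: Pab(L + b)/(6LEI) = 1094/EI
  at E: point load 152 at a = 3.3: Pab(L + a)/(6LEI) = 836.8/EI
  θ_D0 = 2151/EI,  θ_E0 = 2158/EI
Flexibility coefficients: a unit moment at one end gives L/(3EI) there and L/(6EI) at the far end, so f₁₁ = f₂₂ = 3.667/EI and f₁₂ = f₂₁ = 1.833/EI.
Compatibility — zero rotation at each built-in end:
  3.667 M_D + 1.833 M_E = 2151
  1.833 M_D + 3.667 M_E = 2158
Solving the pair gives M_D = 390 kN·m and M_E = 393.5 kN·m (hogging).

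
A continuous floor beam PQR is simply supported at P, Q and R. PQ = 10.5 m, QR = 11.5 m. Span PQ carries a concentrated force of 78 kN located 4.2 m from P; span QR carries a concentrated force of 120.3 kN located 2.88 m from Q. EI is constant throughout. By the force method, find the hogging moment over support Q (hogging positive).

M_Q = 184.4 kN·m

Insert a hinge at Q; M_Q is the redundant, and each span becomes simply supported.
Discontinuity in slope at Q on the released structure — sum the simple-span end rotations:
  span PQ: point load 78 at a = 4.2: Pab(L + a)/(6LEI) = 481.6/EI
  span QR: point load 120.3 at a = 2.88: Pab(L + b)/(6LEI) = 870.9/EI
  relative rotation θ_0 = (481.6 + 870.9)/EI = 1352/EI
A unit hogging moment at Q produces rotation L₁/(3EI) + L₂/(3EI) = 7.333/EI.
Compatibility: M_Q·(L₁+L₂)/(3EI) = θ_0, giving M_Q = 184.4 kN·m (hogging).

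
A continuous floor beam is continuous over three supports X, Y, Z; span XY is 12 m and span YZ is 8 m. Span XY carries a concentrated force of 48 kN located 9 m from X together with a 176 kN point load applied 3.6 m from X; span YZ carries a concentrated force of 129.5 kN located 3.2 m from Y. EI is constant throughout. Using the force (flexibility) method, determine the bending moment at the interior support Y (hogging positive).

M_Y = 309.2 kN·m

Release continuity at Y by inserting a hinge; the redundant is the internal moment M_Y. The primary structure is two simply-supported spans XY and YZ.
End slopes at the hinge Y, treating each span as simply supported:
  span XY: point load 48 at a = 9: Pab(L + a)/(6LEI) = 378/EI
  span XY: point load 176 at a = 3.6: Pab(L + a)/(6LEI) = 1153/EI
  span YZ: point load 129.5 at a = 3.2: Pab(L + b)/(6LEI) = 530.4/EI
  relative rotation θ_0 = (1531 + 530.4)/EI = 2062/EI
A unit hogging moment at Y produces rotation L₁/(3EI) + L₂/(3EI) = 6.667/EI.
Compatibility: M_Y·(L₁+L₂)/(3EI) = θ_0, giving M_Y = 309.2 kN·m (hogging).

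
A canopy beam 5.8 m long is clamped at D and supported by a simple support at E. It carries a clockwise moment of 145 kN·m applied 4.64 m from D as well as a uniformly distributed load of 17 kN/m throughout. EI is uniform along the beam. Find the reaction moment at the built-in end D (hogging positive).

Take the reaction at E as the redundant and release it; the primary structure is a cantilever fixed at D.
Primary-structure tip deflection at E by superposition:
  clockwise couple 145 at a = 4.64: M₀a(2L − a)/(2EI) = 2341/EI
  UDL 17: wL⁴/(8EI) = 2405/EI
  δ_0 = 4746/EI
Flexibility coefficient — unit upward force at E: δ_{EE} = L³/(3EI) = 65.04/EI.
The prop prevents deflection at E: R_E = δ_0/δ_{EE} = 4746/65.04 = 72.97 kN.
Moment equilibrium about D: M_D = Σ(load moments about D) − R_E·L = 430.9 − 72.97×5.8 = 7.685 kN·m.

M_D = 7.685 kN·m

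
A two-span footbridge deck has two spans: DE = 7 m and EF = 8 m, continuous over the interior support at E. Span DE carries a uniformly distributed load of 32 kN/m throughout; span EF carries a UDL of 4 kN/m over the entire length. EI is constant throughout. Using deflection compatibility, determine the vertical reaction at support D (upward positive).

Take M_E as the redundant. Released structure: two simple spans DE and EF with a hinge at E.
Rotations at E on the released spans (each span's end-slope, ×1/EI):
  span DE: UDL 32: wL³/(24EI) = 457.3/EI
  span EF: UDL 4: wL³/(24EI) = 85.33/EI
  relative rotation θ_0 = (457.3 + 85.33)/EI = 542.7/EI
A unit hogging moment at E produces rotation L₁/(3EI) + L₂/(3EI) = 5/EI.
Compatibility: M_E·(L₁+L₂)/(3EI) = θ_0, giving M_E = 108.5 kN·m (hogging).
Span DE, ΣM about D with M_E applied at E: R_E^{DE}·7 = 784 + 108.5, so R_E^{DE} = 127.5 kN and R_D = 224 − 127.5 = 96.5 kN.

R_D = 96.5 kN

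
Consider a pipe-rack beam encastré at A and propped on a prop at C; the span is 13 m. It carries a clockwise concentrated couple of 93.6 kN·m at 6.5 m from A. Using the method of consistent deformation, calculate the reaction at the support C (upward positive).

Take the reaction at C as the redundant and release it; the primary structure is a cantilever fixed at A.
Free-end deflection of the primary structure under the applied loading (downward +):
  clockwise couple 93.6 at a = 6.5: M₀a(2L − a)/(2EI) = 5932/EI
Flexibility coefficient — unit upward force at C: δ_{CC} = L³/(3EI) = 732.3/EI.
Compatibility at C: δ_0 − R_C·δ_{CC} = 0, so R_C = 5932/732.3 = 8.1 kN.

R_C = 8.1 kN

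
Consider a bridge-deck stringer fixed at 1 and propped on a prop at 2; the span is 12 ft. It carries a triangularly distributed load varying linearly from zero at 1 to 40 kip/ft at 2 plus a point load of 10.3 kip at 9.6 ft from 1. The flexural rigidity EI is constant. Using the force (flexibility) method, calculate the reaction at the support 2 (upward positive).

R_2 = 139.3 kip

Take the reaction at 2 as the redundant and release it; the primary structure is a cantilever fixed at 1.
Deflection at 2 on the released cantilever, summing each load's contribution:
  triangular load, peak 40 at the free end: 11w₀L⁴/(120EI) = 76032/EI
  point load 10.3 at a = 9.6: Pa²(3L − a)/(6EI) = 4177/EI
  δ_0 = 80209/EI
Flexibility coefficient — unit upward force at 2: δ_{22} = L³/(3EI) = 576/EI.
The prop prevents deflection at 2: R_2 = δ_0/δ_{22} = 80209/576 = 139.3 kip.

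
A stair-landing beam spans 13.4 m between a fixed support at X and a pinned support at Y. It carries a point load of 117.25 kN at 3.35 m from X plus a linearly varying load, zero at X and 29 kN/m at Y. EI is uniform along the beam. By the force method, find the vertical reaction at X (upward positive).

R_X = 194.6 kN

Release the roller at Y. Primary structure: cantilever fixed at X.
Downward deflection at the released point Y due to the loads:
  point load 117.25 at a = 3.35: Pa²(3L − a)/(6EI) = 8081/EI
  triangular load, peak 29 at the free end: 11w₀L⁴/(120EI) = 85709/EI
  δ_0 = 93791/EI
Tip deflection under a unit load at Y: L³/(3EI) = 802/EI.
Compatibility at Y: δ_0 − R_Y·δ_{YY} = 0, so R_Y = 93791/802 = 116.9 kN.
Vertical equilibrium: R_X = ΣP − R_Y = 311.6 − 116.9 = 194.6 kN.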